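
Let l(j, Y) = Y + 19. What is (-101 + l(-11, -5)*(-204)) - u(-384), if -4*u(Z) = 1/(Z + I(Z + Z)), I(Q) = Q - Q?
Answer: -4541953/1536 ≈ -2957.0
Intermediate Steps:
I(Q) = 0
l(j, Y) = 19 + Y
u(Z) = -1/(4*Z) (u(Z) = -1/(4*(Z + 0)) = -1/(4*Z))
(-101 + l(-11, -5)*(-204)) - u(-384) = (-101 + (19 - 5)*(-204)) - (-1)/(4*(-384)) = (-101 + 14*(-204)) - (-1)*(-1)/(4*384) = (-101 - 2856) - 1*1/1536 = -2957 - 1/1536 = -4541953/1536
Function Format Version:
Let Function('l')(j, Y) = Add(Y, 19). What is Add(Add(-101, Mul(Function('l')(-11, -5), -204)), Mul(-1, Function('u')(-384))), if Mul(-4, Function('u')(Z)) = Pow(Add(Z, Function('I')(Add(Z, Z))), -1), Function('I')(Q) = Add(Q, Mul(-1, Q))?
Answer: Rational(-4541953, 1536) ≈ -2957.0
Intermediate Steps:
Function('I')(Q) = 0
Function('l')(j, Y) = Add(19, Y)
Function('u')(Z) = Mul(Rational(-1, 4), Pow(Z, -1)) (Function('u')(Z) = Mul(Rational(-1, 4), Pow(Add(Z, 0), -1)) = Mul(Rational(-1, 4), Pow(Z, -1)))
Add(Add(-101, Mul(Function('l')(-11, -5), -204)), Mul(-1, Function('u')(-384))) = Add(Add(-101, Mul(Add(19, -5), -204)), Mul(-1, Mul(Rational(-1, 4), Pow(-384, -1)))) = Add(Add(-101, Mul(14, -204)), Mul(-1, Mul(Rational(-1, 4), Rational(-1, 384)))) = Add(Add(-101, -2856), Mul(-1, Rational(1, 1536))) = Add(-2957, Rational(-1, 1536)) = Rational(-4541953, 1536)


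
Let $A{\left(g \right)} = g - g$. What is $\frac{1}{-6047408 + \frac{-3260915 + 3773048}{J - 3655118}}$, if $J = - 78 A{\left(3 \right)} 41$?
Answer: $- \frac{3655118}{22103990346277} \approx -1.6536 \cdot 10^{-7}$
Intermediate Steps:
$A{\left(g \right)} = 0$
$J = 0$ ($J = \left(-78\right) 0 \cdot 41 = 0 \cdot 41 = 0$)
$\frac{1}{-6047408 + \frac{-3260915 + 3773048}{J - 3655118}} = \frac{1}{-6047408 + \frac{-3260915 + 3773048}{0 - 3655118}} = \frac{1}{-6047408 + \frac{512133}{-3655118}} = \frac{1}{-6047408 + 512133 \left(- \frac{1}{3655118}\right)} = \frac{1}{-6047408 - \frac{512133}{3655118}} = \frac{1}{- \frac{22103990346277}{3655118}} = - \frac{3655118}{22103990346277}$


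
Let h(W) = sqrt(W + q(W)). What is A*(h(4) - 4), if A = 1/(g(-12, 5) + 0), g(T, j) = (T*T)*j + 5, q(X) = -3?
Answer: -3/725 ≈ -0.0041379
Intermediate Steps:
g(T, j) = 5 + j*T**2 (g(T, j) = T**2*j + 5 = j*T**2 + 5 = 5 + j*T**2)
A = 1/725 (A = 1/((5 + 5*(-12)**2) + 0) = 1/((5 + 5*144) + 0) = 1/((5 + 720) + 0) = 1/(725 + 0) = 1/725 ≈ 0.0013793)
h(W) = sqrt(-3 + W) (h(W) = sqrt(W - 3) = sqrt(-3 + W))
A*(h(4) - 4) = (sqrt(-3 + 4) - 4)/725 = (sqrt(1) - 4)/725 = (1 - 4)/725 = (1/725)*(-3) = -3/725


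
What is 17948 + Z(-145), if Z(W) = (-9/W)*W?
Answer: 17939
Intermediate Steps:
Z(W) = -9
17948 + Z(-145) = 17948 - 9 = 17939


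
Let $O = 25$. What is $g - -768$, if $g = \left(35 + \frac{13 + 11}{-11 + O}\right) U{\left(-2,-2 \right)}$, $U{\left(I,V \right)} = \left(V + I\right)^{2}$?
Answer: $\frac{9488}{7} \approx 1355.4$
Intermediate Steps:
$U{\left(I,V \right)} = \left(I + V\right)^{2}$
$g = \frac{4112}{7}$ ($g = \left(35 + \frac{13 + 11}{-11 + 25}\right) \left(-2 - 2\right)^{2} = \left(35 + \frac{24}{14}\right) \left(-4\right)^{2} = \left(35 + 24 \cdot \frac{1}{14}\right) 16 = \left(35 + \frac{12}{7}\right) 16 = \frac{257}{7} \cdot 16 = \frac{4112}{7} \approx 587.43$)
$g - -768 = \frac{4112}{7} - -768 = \frac{4112}{7} + 768 = \frac{9488}{7}$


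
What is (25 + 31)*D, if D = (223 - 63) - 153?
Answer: 392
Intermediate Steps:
D = 7 (D = 160 - 153 = 7)
(25 + 31)*D = (25 + 31)*7 = 56*7 = 392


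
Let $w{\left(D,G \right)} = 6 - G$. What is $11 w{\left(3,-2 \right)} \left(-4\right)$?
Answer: $-352$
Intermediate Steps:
$11 w{\left(3,-2 \right)} \left(-4\right) = 11 \left(6 - -2\right) \left(-4\right) = 11 \left(6 + 2\right) \left(-4\right) = 11 \cdot 8 \left(-4\right) = 88 \left(-4\right) = -352$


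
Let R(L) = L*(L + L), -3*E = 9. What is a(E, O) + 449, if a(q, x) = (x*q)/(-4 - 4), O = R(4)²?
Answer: 833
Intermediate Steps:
E = -3 (E = -⅓*9 = -3)
R(L) = 2*L² (R(L) = L*(2*L) = 2*L²)
O = 1024 (O = (2*4²)² = (2*16)² = 32² = 1024)
a(q, x) = -q*x/8 (a(q, x) = (q*x)/(-8) = (q*x)*(-⅛) = -q*x/8)
a(E, O) + 449 = -⅛*(-3)*1024 + 449 = 384 + 449 = 833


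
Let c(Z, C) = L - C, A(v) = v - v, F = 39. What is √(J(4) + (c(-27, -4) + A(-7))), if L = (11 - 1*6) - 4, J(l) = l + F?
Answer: 4*√3 ≈ 6.9282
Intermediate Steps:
J(l) = 39 + l (J(l) = l + 39 = 39 + l)
A(v) = 0
L = 1 (L = (11 - 6) - 4 = 5 - 4 = 1)
c(Z, C) = 1 - C
√(J(4) + (c(-27, -4) + A(-7))) = √((39 + 4) + ((1 - 1*(-4)) + 0)) = √(43 + ((1 + 4) + 0)) = √(43 + (5 + 0)) = √(43 + 5) = √48 = 4*√3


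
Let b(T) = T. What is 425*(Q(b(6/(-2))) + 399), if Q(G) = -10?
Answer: 165325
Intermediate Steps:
425*(Q(b(6/(-2))) + 399) = 425*(-10 + 399) = 425*389 = 165325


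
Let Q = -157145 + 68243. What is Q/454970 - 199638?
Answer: -45414694881/227485 ≈ -1.9964e+5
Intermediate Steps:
Q = -88902
Q/454970 - 199638 = -88902/454970 - 199638 = -88902*1/454970 - 199638 = -44451/227485 - 199638 = -45414694881/227485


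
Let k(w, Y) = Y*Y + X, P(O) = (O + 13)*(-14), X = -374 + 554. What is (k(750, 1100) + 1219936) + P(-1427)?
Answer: 2449912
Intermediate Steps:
X = 180
P(O) = -182 - 14*O (P(O) = (13 + O)*(-14) = -182 - 14*O)
k(w, Y) = 180 + Y² (k(w, Y) = Y*Y + 180 = Y² + 180 = 180 + Y²)
(k(750, 1100) + 1219936) + P(-1427) = ((180 + 1100²) + 1219936) + (-182 - 14*(-1427)) = ((180 + 1210000) + 1219936) + (-182 + 19978) = (1210180 + 1219936) + 19796 = 2430116 + 19796 = 2449912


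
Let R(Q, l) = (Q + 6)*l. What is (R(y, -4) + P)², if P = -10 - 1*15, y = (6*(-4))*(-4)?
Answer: 187489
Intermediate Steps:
y = 96 (y = -24*(-4) = 96)
R(Q, l) = l*(6 + Q) (R(Q, l) = (6 + Q)*l = l*(6 + Q))
P = -25 (P = -10 - 15 = -25)
(R(y, -4) + P)² = (-4*(6 + 96) - 25)² = (-4*102 - 25)² = (-408 - 25)² = (-433)² = 187489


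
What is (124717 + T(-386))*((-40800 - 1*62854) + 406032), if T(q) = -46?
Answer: 37697767638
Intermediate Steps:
(124717 + T(-386))*((-40800 - 1*62854) + 406032) = (124717 - 46)*((-40800 - 1*62854) + 406032) = 124671*((-40800 - 62854) + 406032) = 124671*(-103654 + 406032) = 124671*302378 = 37697767638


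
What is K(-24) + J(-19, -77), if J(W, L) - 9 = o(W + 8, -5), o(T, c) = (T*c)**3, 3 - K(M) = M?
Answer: 166411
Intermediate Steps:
K(M) = 3 - M
o(T, c) = T**3*c**3
J(W, L) = 9 - 125*(8 + W)**3 (J(W, L) = 9 + (W + 8)**3*(-5)**3 = 9 + (8 + W)**3*(-125) = 9 - 125*(8 + W)**3)
K(-24) + J(-19, -77) = (3 - 1*(-24)) + (9 - 125*(8 - 19)**3) = (3 + 24) + (9 - 125*(-11)**3) = 27 + (9 - 125*(-1331)) = 27 + (9 + 166375) = 27 + 166384 = 166411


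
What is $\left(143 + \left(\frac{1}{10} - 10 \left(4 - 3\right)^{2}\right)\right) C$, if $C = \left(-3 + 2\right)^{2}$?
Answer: $\frac{1331}{10} \approx 133.1$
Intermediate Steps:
$C = 1$ ($C = \left(-1\right)^{2} = 1$)
$\left(143 + \left(\frac{1}{10} - 10 \left(4 - 3\right)^{2}\right)\right) C = \left(143 + \left(\frac{1}{10} - 10 \left(4 - 3\right)^{2}\right)\right) 1 = \left(143 + \left(\frac{1}{10} - 10 \cdot 1^{2}\right)\right) 1 = \left(143 + \left(\frac{1}{10} - 10\right)\right) 1 = \left(143 - \frac{99}{10}\right) 1 = \frac{1331}{10} \cdot 1 = \frac{1331}{10}$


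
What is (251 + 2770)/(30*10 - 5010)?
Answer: -1007/1570 ≈ -0.64140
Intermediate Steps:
(251 + 2770)/(30*10 - 5010) = 3021/(300 - 5010) = 3021/(-4710) = 3021*(-1/4710) = -1007/1570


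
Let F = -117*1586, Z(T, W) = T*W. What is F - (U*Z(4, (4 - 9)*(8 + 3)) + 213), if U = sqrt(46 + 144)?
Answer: -185775 + 220*sqrt(190) ≈ -1.8274e+5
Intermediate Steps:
U = sqrt(190) ≈ 13.784
F = -185562
F - (U*Z(4, (4 - 9)*(8 + 3)) + 213) = -185562 - (sqrt(190)*(4*((4 - 9)*(8 + 3))) + 213) = -185562 - (sqrt(190)*(4*(-5*11)) + 213) = -185562 - (sqrt(190)*(4*(-55)) + 213) = -185562 - (sqrt(190)*(-220) + 213) = -185562 - (-220*sqrt(190) + 213) = -185562 - (213 - 220*sqrt(190)) = -185562 + (-213 + 220*sqrt(190)) = -185775 + 220*sqrt(190)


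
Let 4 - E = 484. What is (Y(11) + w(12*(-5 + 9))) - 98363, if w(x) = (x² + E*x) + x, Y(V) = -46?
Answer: -119097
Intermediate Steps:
E = -480 (E = 4 - 1*484 = 4 - 484 = -480)
w(x) = x² - 479*x (w(x) = (x² - 480*x) + x = x² - 479*x)
(Y(11) + w(12*(-5 + 9))) - 98363 = (-46 + (12*(-5 + 9))*(-479 + 12*(-5 + 9))) - 98363 = (-46 + (12*4)*(-479 + 12*4)) - 98363 = (-46 + 48*(-479 + 48)) - 98363 = (-46 + 48*(-431)) - 98363 = (-46 - 20688) - 98363 = -20734 - 98363 = -119097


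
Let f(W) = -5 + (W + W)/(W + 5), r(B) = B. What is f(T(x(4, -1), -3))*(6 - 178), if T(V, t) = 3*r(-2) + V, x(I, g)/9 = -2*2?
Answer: 17372/37 ≈ 469.51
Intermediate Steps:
x(I, g) = -36 (x(I, g) = 9*(-2*2) = 9*(-4) = -36)
T(V, t) = -6 + V (T(V, t) = 3*(-2) + V = -6 + V)
f(W) = -5 + 2*W/(5 + W) (f(W) = -5 + (2*W)/(5 + W) = -5 + 2*W/(5 + W))
f(T(x(4, -1), -3))*(6 - 178) = ((-25 - 3*(-6 - 36))/(5 + (-6 - 36)))*(6 - 178) = ((-25 - 3*(-42))/(5 - 42))*(-172) = ((-25 + 126)/(-37))*(-172) = -1/37*101*(-172) = -101/37*(-172) = 17372/37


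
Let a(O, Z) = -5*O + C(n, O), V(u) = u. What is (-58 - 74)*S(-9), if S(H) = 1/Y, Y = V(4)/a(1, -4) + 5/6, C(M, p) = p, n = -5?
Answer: 792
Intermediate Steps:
a(O, Z) = -4*O (a(O, Z) = -5*O + O = -4*O)
Y = -1/6 (Y = 4/((-4*1)) + 5/6 = 4/(-4) + 5*(1/6) = 4*(-1/4) + 5/6 = -1 + 5/6 = -1/6 ≈ -0.16667)
S(H) = -6 (S(H) = 1/(-1/6) = -6)
(-58 - 74)*S(-9) = (-58 - 74)*(-6) = -132*(-6) = 792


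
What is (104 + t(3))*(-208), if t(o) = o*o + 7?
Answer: -24960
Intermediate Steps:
t(o) = 7 + o**2 (t(o) = o**2 + 7 = 7 + o**2)
(104 + t(3))*(-208) = (104 + (7 + 3**2))*(-208) = (104 + (7 + 9))*(-208) = (104 + 16)*(-208) = 120*(-208) = -24960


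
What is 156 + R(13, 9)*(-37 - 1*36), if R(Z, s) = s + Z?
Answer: -1450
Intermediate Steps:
R(Z, s) = Z + s
156 + R(13, 9)*(-37 - 1*36) = 156 + (13 + 9)*(-37 - 1*36) = 156 + 22*(-37 - 36) = 156 + 22*(-73) = 156 - 1606 = -1450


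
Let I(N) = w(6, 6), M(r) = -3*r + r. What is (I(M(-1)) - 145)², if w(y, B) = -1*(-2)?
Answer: 20449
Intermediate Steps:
w(y, B) = 2
M(r) = -2*r
I(N) = 2
(I(M(-1)) - 145)² = (2 - 145)² = (-143)² = 20449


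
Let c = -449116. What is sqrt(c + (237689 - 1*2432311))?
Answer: I*sqrt(2643738) ≈ 1626.0*I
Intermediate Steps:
sqrt(c + (237689 - 1*2432311)) = sqrt(-449116 + (237689 - 1*2432311)) = sqrt(-449116 + (237689 - 2432311)) = sqrt(-449116 - 2194622) = sqrt(-2643738) = I*sqrt(2643738)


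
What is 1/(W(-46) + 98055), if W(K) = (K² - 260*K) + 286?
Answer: 1/112417 ≈ 8.8955e-6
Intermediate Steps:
W(K) = 286 + K² - 260*K
1/(W(-46) + 98055) = 1/((286 + (-46)² - 260*(-46)) + 98055) = 1/((286 + 2116 + 11960) + 98055) = 1/(14362 + 98055) = 1/112417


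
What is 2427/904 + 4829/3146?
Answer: 545489/129272 ≈ 4.2197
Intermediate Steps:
2427/904 + 4829/3146 = 2427*(1/904) + 4829*(1/3146) = 2427/904 + 439/286 = 545489/129272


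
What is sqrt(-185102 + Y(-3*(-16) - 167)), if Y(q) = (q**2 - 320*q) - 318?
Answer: I*sqrt(133179) ≈ 364.94*I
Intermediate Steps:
Y(q) = -318 + q**2 - 320*q
sqrt(-185102 + Y(-3*(-16) - 167)) = sqrt(-185102 + (-318 + (-3*(-16) - 167)**2 - 320*(-3*(-16) - 167))) = sqrt(-185102 + (-318 + (48 - 167)**2 - 320*(48 - 167))) = sqrt(-185102 + (-318 + (-119)**2 - 320*(-119))) = sqrt(-185102 + (-318 + 14161 + 38080)) = sqrt(-185102 + 51923) = sqrt(-133179) = I*sqrt(133179)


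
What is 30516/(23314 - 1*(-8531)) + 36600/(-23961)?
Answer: -48259236/84782005 ≈ -0.56922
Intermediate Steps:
30516/(23314 - 1*(-8531)) + 36600/(-23961) = 30516/(23314 + 8531) + 36600*(-1/23961) = 30516/31845 - 12200/7987 = 30516*(1/31845) - 12200/7987 = 10172/10615 - 12200/7987 = -48259236/84782005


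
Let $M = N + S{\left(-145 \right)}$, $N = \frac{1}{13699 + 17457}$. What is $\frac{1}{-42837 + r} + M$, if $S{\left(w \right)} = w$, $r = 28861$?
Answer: $- \frac{15784568575}{108859064} \approx -145.0$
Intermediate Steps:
$N = \frac{1}{31156} \approx 3.2097 \cdot 10^{-5}$
$M = - \frac{4517619}{31156}$ ($M = \frac{1}{31156} - 145 = - \frac{4517619}{31156} \approx -145.0$)
$\frac{1}{-42837 + r} + M = \frac{1}{-42837 + 28861} - \frac{4517619}{31156} = \frac{1}{-13976} - \frac{4517619}{31156} = - \frac{1}{13976} - \frac{4517619}{31156} = - \frac{15784568575}{108859064}$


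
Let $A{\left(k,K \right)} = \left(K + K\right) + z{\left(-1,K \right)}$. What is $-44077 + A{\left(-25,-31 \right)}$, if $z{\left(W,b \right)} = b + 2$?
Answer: $-44168$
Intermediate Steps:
$z{\left(W,b \right)} = 2 + b$
$A{\left(k,K \right)} = 2 + 3 K$ ($A{\left(k,K \right)} = \left(K + K\right) + \left(2 + K\right) = 2 K + \left(2 + K\right) = 2 + 3 K$)
$-44077 + A{\left(-25,-31 \right)} = -44077 + \left(2 + 3 \left(-31\right)\right) = -44077 + \left(2 - 93\right) = -44077 - 91 = -44168$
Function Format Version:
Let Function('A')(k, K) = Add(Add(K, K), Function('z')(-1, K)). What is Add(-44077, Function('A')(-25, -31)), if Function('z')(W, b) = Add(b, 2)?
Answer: -44168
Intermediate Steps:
Function('z')(W, b) = Add(2, b)
Function('A')(k, K) = Add(2, Mul(3, K)) (Function('A')(k, K) = Add(Add(K, K), Add(2, K)) = Add(Mul(2, K), Add(2, K)) = Add(2, Mul(3, K)))
Add(-44077, Function('A')(-25, -31)) = Add(-44077, Add(2, Mul(3, -31))) = Add(-44077, Add(2, -93)) = Add(-44077, -91) = -44168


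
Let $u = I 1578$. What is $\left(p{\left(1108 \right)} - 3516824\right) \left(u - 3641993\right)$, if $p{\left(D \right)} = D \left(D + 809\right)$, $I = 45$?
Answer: $4973622270604$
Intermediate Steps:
$p{\left(D \right)} = D \left(809 + D\right)$
$u = 71010$ ($u = 45 \cdot 1578 = 71010$)
$\left(p{\left(1108 \right)} - 3516824\right) \left(u - 3641993\right) = \left(1108 \left(809 + 1108\right) - 3516824\right) \left(71010 - 3641993\right) = \left(1108 \cdot 1917 - 3516824\right) \left(-3570983\right) = \left(2124036 - 3516824\right) \left(-3570983\right) = \left(-1392788\right) \left(-3570983\right) = 4973622270604$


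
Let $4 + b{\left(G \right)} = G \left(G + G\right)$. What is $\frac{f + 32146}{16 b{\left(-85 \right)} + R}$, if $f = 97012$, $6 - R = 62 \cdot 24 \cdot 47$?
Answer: $\frac{64579}{80603} \approx 0.8012$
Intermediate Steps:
$R = -69930$ ($R = 6 - 62 \cdot 24 \cdot 47 = 6 - 1488 \cdot 47 = 6 - 69936 = -69930$)
$b{\left(G \right)} = -4 + 2 G^{2}$ ($b{\left(G \right)} = -4 + G \left(G + G\right) = -4 + G 2 G = -4 + 2 G^{2}$)
$\frac{f + 32146}{16 b{\left(-85 \right)} + R} = \frac{97012 + 32146}{16 \left(-4 + 2 \left(-85\right)^{2}\right) - 69930} = \frac{129158}{16 \left(-4 + 2 \cdot 7225\right) - 69930} = \frac{129158}{16 \left(-4 + 14450\right) - 69930} = \frac{129158}{16 \cdot 14446 - 69930} = \frac{129158}{231136 - 69930} = \frac{129158}{161206} = 129158 \cdot \frac{1}{161206} = \frac{64579}{80603}$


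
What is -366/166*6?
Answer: -1098/83 ≈ -13.229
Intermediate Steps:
-366/166*6 = -366*1/166*6 = -183/83*6 = -1098/83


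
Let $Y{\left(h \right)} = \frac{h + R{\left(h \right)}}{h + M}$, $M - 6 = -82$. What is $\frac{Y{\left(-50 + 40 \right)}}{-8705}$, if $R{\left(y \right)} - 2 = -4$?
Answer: $- \frac{6}{374315} \approx -1.6029 \cdot 10^{-5}$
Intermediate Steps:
$M = -76$ ($M = 6 - 82 = -76$)
$R{\left(y \right)} = -2$ ($R{\left(y \right)} = 2 - 4 = -2$)
$Y{\left(h \right)} = \frac{-2 + h}{-76 + h}$ ($Y{\left(h \right)} = \frac{h - 2}{h - 76} = \frac{-2 + h}{-76 + h}$)
$\frac{Y{\left(-50 + 40 \right)}}{-8705} = \frac{\frac{1}{-76 + \left(-50 + 40\right)} \left(-2 + \left(-50 + 40\right)\right)}{-8705} = \frac{-2 - 10}{-76 - 10} \left(- \frac{1}{8705}\right) = \frac{1}{-86} \left(-12\right) \left(- \frac{1}{8705}\right) = \left(- \frac{1}{86}\right) \left(-12\right) \left(- \frac{1}{8705}\right) = \frac{6}{43} \left(- \frac{1}{8705}\right) = - \frac{6}{374315}$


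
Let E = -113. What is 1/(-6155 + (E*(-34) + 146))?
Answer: -1/2167 ≈ -0.00046147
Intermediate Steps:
1/(-6155 + (E*(-34) + 146)) = 1/(-6155 + (-113*(-34) + 146)) = 1/(-6155 + (3842 + 146)) = 1/(-6155 + 3988) = 1/(-2167) = -1/2167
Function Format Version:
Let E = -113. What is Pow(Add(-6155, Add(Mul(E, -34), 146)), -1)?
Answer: Rational(-1, 2167) ≈ -0.00046147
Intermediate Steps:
Pow(Add(-6155, Add(Mul(E, -34), 146)), -1) = Pow(Add(-6155, Add(Mul(-113, -34), 146)), -1) = Pow(Add(-6155, Add(3842, 146)), -1) = Pow(Add(-6155, 3988), -1) = Pow(-2167, -1) = Rational(-1, 2167)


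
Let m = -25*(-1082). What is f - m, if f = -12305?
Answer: -39355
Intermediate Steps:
m = 27050
f - m = -12305 - 1*27050 = -12305 - 27050 = -39355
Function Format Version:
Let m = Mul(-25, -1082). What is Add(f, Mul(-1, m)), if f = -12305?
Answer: -39355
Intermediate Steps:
m = 27050
Add(f, Mul(-1, m)) = Add(-12305, Mul(-1, 27050)) = Add(-12305, -27050) = -39355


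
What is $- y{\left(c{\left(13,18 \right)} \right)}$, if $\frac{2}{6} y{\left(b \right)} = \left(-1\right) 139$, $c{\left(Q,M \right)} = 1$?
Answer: $417$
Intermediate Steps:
$y{\left(b \right)} = -417$ ($y{\left(b \right)} = 3 \left(\left(-1\right) 139\right) = 3 \left(-139\right) = -417$)
$- y{\left(c{\left(13,18 \right)} \right)} = \left(-1\right) \left(-417\right) = 417$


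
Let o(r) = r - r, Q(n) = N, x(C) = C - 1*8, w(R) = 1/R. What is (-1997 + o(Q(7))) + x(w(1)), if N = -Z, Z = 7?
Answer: -2004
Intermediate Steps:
x(C) = -8 + C (x(C) = C - 8 = -8 + C)
N = -7 (N = -1*7 = -7)
Q(n) = -7
o(r) = 0
(-1997 + o(Q(7))) + x(w(1)) = (-1997 + 0) + (-8 + 1/1) = -1997 + (-8 + 1) = -1997 - 7 = -2004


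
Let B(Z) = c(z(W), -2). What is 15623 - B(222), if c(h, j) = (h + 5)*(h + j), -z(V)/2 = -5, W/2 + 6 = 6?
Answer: 15503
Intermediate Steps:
W = 0 (W = -12 + 2*6 = -12 + 12 = 0)
z(V) = 10 (z(V) = -2*(-5) = 10)
c(h, j) = (5 + h)*(h + j)
B(Z) = 120 (B(Z) = 10**2 + 5*10 + 5*(-2) + 10*(-2) = 100 + 50 - 10 - 20 = 120)
15623 - B(222) = 15623 - 1*120 = 15623 - 120 = 15503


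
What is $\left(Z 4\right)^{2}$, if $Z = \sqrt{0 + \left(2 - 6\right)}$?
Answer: $-64$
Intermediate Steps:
$Z = 2 i$ ($Z = \sqrt{0 + \left(2 - 6\right)} = \sqrt{0 - 4} = \sqrt{-4} = 2 i \approx 2.0 i$)
$\left(Z 4\right)^{2} = \left(2 i 4\right)^{2} = \left(8 i\right)^{2} = -64$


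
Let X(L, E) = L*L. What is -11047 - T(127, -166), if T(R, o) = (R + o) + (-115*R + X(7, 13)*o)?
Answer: 11731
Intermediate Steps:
X(L, E) = L**2
T(R, o) = -114*R + 50*o (T(R, o) = (R + o) + (-115*R + 7**2*o) = (R + o) + (-115*R + 49*o) = -114*R + 50*o)
-11047 - T(127, -166) = -11047 - (-114*127 + 50*(-166)) = -11047 - (-14478 - 8300) = -11047 - 1*(-22778) = -11047 + 22778 = 11731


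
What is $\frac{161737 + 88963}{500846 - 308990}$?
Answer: $\frac{62675}{47964} \approx 1.3067$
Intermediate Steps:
$\frac{161737 + 88963}{500846 - 308990} = \frac{250700}{191856} = 250700 \cdot \frac{1}{191856} = \frac{62675}{47964}$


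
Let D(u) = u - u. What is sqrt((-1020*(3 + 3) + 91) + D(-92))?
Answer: I*sqrt(6029) ≈ 77.647*I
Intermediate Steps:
D(u) = 0
sqrt((-1020*(3 + 3) + 91) + D(-92)) = sqrt((-1020*(3 + 3) + 91) + 0) = sqrt((-1020*6 + 91) + 0) = sqrt((-340*18 + 91) + 0) = sqrt((-6120 + 91) + 0) = sqrt(-6029 + 0) = sqrt(-6029) = I*sqrt(6029)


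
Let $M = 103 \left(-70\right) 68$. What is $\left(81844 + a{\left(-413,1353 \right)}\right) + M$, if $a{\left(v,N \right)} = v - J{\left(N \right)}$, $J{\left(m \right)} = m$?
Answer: $-410202$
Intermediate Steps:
$M = -490280$ ($M = \left(-7210\right) 68 = -490280$)
$a{\left(v,N \right)} = v - N$
$\left(81844 + a{\left(-413,1353 \right)}\right) + M = \left(81844 - 1766\right) - 490280 = 80078 - 490280 = -410202$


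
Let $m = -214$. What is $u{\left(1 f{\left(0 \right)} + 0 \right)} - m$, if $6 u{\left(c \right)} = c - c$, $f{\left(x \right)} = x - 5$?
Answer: $214$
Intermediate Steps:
$f{\left(x \right)} = -5 + x$
$u{\left(c \right)} = 0$ ($u{\left(c \right)} = \frac{c - c}{6} = \frac{1}{6} \cdot 0 = 0$)
$u{\left(1 f{\left(0 \right)} + 0 \right)} - m = 0 - -214 = 0 + 214 = 214$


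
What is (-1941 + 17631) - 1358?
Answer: 14332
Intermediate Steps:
(-1941 + 17631) - 1358 = 15690 - 1358 = 14332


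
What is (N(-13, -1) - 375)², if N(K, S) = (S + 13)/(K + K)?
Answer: 23824161/169 ≈ 1.4097e+5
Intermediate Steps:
N(K, S) = (13 + S)/(2*K) (N(K, S) = (13 + S)/((2*K)) = (13 + S)*(1/(2*K)) = (13 + S)/(2*K))
(N(-13, -1) - 375)² = ((½)*(13 - 1)/(-13) - 375)² = ((½)*(-1/13)*12 - 375)² = (-6/13 - 375)² = (-4881/13)² = 23824161/169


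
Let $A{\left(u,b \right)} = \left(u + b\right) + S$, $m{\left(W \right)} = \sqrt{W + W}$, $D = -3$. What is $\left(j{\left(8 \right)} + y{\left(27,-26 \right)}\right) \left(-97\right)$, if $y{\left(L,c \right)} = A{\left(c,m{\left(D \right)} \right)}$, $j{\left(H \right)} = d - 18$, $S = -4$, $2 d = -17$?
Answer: $\frac{10961}{2} - 97 i \sqrt{6} \approx 5480.5 - 237.6 i$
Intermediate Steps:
$d = - \frac{17}{2}$ ($d = \frac{1}{2} \left(-17\right) = - \frac{17}{2} \approx -8.5$)
$m{\left(W \right)} = \sqrt{2} \sqrt{W}$ ($m{\left(W \right)} = \sqrt{2 W} = \sqrt{2} \sqrt{W}$)
$j{\left(H \right)} = - \frac{53}{2}$ ($j{\left(H \right)} = - \frac{17}{2} - 18 = - \frac{53}{2}$)
$A{\left(u,b \right)} = -4 + b + u$ ($A{\left(u,b \right)} = \left(u + b\right) - 4 = \left(b + u\right) - 4 = -4 + b + u$)
$y{\left(L,c \right)} = -4 + c + i \sqrt{6}$ ($y{\left(L,c \right)} = -4 + \sqrt{2} \sqrt{-3} + c = -4 + \sqrt{2} i \sqrt{3} + c = -4 + i \sqrt{6} + c = -4 + c + i \sqrt{6}$)
$\left(j{\left(8 \right)} + y{\left(27,-26 \right)}\right) \left(-97\right) = \left(- \frac{53}{2} - \left(30 - i \sqrt{6}\right)\right) \left(-97\right) = \left(- \frac{113}{2} + i \sqrt{6}\right) \left(-97\right) = \frac{10961}{2} - 97 i \sqrt{6}$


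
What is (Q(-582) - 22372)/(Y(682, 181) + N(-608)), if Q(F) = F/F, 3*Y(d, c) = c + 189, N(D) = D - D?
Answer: -67113/370 ≈ -181.39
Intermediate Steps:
N(D) = 0
Y(d, c) = 63 + c/3 (Y(d, c) = (c + 189)/3 = (189 + c)/3 = 63 + c/3)
Q(F) = 1
(Q(-582) - 22372)/(Y(682, 181) + N(-608)) = (1 - 22372)/((63 + (1/3)*181) + 0) = -22371/((63 + 181/3) + 0) = -22371/(370/3 + 0) = -22371/370/3 = -22371*3/370 = -67113/370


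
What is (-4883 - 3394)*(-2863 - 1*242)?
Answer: 25700085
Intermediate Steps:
(-4883 - 3394)*(-2863 - 1*242) = -8277*(-2863 - 242) = -8277*(-3105) = 25700085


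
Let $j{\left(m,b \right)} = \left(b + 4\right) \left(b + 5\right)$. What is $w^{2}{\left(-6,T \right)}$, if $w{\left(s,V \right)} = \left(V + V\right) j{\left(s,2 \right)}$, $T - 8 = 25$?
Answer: $7683984$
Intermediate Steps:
$T = 33$ ($T = 8 + 25 = 33$)
$j{\left(m,b \right)} = \left(4 + b\right) \left(5 + b\right)$
$w{\left(s,V \right)} = 84 V$ ($w{\left(s,V \right)} = \left(V + V\right) \left(20 + 2^{2} + 9 \cdot 2\right) = 2 V \left(20 + 4 + 18\right) = 2 V 42 = 84 V$)
$w^{2}{\left(-6,T \right)} = \left(84 \cdot 33\right)^{2} = 2772^{2} = 7683984$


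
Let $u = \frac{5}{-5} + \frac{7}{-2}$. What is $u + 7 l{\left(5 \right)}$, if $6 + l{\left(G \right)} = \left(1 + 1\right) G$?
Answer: $\frac{47}{2} \approx 23.5$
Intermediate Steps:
$u = - \frac{9}{2}$ ($u = 5 \left(- \frac{1}{5}\right) + 7 \left(- \frac{1}{2}\right) = -1 - \frac{7}{2} = - \frac{9}{2} \approx -4.5$)
$l{\left(G \right)} = -6 + 2 G$ ($l{\left(G \right)} = -6 + \left(1 + 1\right) G = -6 + 2 G$)
$u + 7 l{\left(5 \right)} = - \frac{9}{2} + 7 \left(-6 + 2 \cdot 5\right) = - \frac{9}{2} + 7 \left(-6 + 10\right) = - \frac{9}{2} + 7 \cdot 4 = - \frac{9}{2} + 28 = \frac{47}{2}$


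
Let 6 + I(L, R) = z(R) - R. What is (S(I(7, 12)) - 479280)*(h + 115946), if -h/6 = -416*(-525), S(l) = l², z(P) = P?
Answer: 572434912776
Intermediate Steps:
I(L, R) = -6 (I(L, R) = -6 + (R - R) = -6 + 0 = -6)
h = -1310400 (h = -(-2496)*(-525) = -6*218400 = -1310400)
(S(I(7, 12)) - 479280)*(h + 115946) = ((-6)² - 479280)*(-1310400 + 115946) = (36 - 479280)*(-1194454) = -479244*(-1194454) = 572434912776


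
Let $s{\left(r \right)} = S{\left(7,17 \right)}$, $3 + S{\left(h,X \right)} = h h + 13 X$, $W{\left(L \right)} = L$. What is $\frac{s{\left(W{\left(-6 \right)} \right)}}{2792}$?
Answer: $\frac{267}{2792} \approx 0.09563$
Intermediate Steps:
$S{\left(h,X \right)} = -3 + h^{2} + 13 X$ ($S{\left(h,X \right)} = -3 + \left(h h + 13 X\right) = -3 + \left(h^{2} + 13 X\right) = -3 + h^{2} + 13 X$)
$s{\left(r \right)} = 267$ ($s{\left(r \right)} = -3 + 7^{2} + 13 \cdot 17 = -3 + 49 + 221 = 267$)
$\frac{s{\left(W{\left(-6 \right)} \right)}}{2792} = \frac{267}{2792}$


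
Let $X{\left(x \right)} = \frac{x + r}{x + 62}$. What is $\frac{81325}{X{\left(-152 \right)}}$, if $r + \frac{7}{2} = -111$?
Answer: $\frac{14638500}{533} \approx 27464.0$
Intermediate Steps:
$r = - \frac{229}{2}$ ($r = - \frac{7}{2} - 111 = - \frac{229}{2} \approx -114.5$)
$X{\left(x \right)} = \frac{- \frac{229}{2} + x}{62 + x}$ ($X{\left(x \right)} = \frac{x - \frac{229}{2}}{x + 62} = \frac{- \frac{229}{2} + x}{62 + x}$)
$\frac{81325}{X{\left(-152 \right)}} = \frac{81325}{\frac{1}{62 - 152} \left(- \frac{229}{2} - 152\right)} = \frac{81325}{\frac{1}{-90} \left(- \frac{533}{2}\right)} = \frac{81325}{\left(- \frac{1}{90}\right) \left(- \frac{533}{2}\right)} = \frac{81325}{\frac{533}{180}} = 81325 \cdot \frac{180}{533} = \frac{14638500}{533}$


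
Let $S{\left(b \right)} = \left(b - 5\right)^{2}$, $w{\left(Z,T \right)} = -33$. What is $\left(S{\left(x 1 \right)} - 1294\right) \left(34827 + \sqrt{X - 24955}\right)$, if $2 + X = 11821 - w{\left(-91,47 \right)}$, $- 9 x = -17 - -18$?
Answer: $- \frac{1192221082}{27} - \frac{102698 i \sqrt{13103}}{81} \approx -4.4156 \cdot 10^{7} - 1.4513 \cdot 10^{5} i$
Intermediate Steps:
$x = - \frac{1}{9}$ ($x = - \frac{-17 - -18}{9} = - \frac{-17 + 18}{9} = \left(- \frac{1}{9}\right) 1 = - \frac{1}{9} \approx -0.11111$)
$S{\left(b \right)} = \left(-5 + b\right)^{2}$
$X = 11852$ ($X = -2 + \left(11821 - -33\right) = -2 + \left(11821 + 33\right) = -2 + 11854 = 11852$)
$\left(S{\left(x 1 \right)} - 1294\right) \left(34827 + \sqrt{X - 24955}\right) = \left(\left(-5 - \frac{1}{9}\right)^{2} - 1294\right) \left(34827 + \sqrt{11852 - 24955}\right) = \left(\left(-5 - \frac{1}{9}\right)^{2} - 1294\right) \left(34827 + \sqrt{-13103}\right) = \left(\left(- \frac{46}{9}\right)^{2} - 1294\right) \left(34827 + i \sqrt{13103}\right) = \left(\frac{2116}{81} - 1294\right) \left(34827 + i \sqrt{13103}\right) = - \frac{102698 \left(34827 + i \sqrt{13103}\right)}{81} = - \frac{1192221082}{27} - \frac{102698 i \sqrt{13103}}{81}$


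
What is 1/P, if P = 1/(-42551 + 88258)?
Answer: 45707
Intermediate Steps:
P = 1/45707 ≈ 2.1878e-5
1/P = 1/(1/45707) = 45707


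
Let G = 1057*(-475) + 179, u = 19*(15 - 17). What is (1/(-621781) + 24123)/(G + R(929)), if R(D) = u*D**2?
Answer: -7499611531/10351862122787 ≈ -0.00072447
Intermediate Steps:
u = -38 (u = 19*(-2) = -38)
G = -501896 (G = -502075 + 179 = -501896)
R(D) = -38*D**2
(1/(-621781) + 24123)/(G + R(929)) = (1/(-621781) + 24123)/(-501896 - 38*929**2) = (-1/621781 + 24123)/(-501896 - 38*863041) = 14999223062/(621781*(-501896 - 32795558)) = (14999223062/621781)/(-33297454) = (14999223062/621781)*(-1/33297454) = -7499611531/10351862122787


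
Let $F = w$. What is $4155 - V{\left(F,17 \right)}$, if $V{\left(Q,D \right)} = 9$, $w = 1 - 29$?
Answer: $4146$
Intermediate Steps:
$w = -28$
$F = -28$
$4155 - V{\left(F,17 \right)} = 4155 - 9 = 4146$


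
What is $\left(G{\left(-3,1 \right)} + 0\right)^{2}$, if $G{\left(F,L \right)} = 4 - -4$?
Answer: $64$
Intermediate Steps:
$G{\left(F,L \right)} = 8$ ($G{\left(F,L \right)} = 4 + 4 = 8$)
$\left(G{\left(-3,1 \right)} + 0\right)^{2} = \left(8 + 0\right)^{2} = 8^{2} = 64$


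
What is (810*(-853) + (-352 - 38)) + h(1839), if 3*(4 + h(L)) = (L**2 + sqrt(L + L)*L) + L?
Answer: 436596 + 613*sqrt(3678) ≈ 4.7377e+5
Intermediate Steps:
h(L) = -4 + L/3 + L**2/3 + sqrt(2)*L**(3/2)/3 (h(L) = -4 + ((L**2 + sqrt(L + L)*L) + L)/3 = -4 + ((L**2 + sqrt(2*L)*L) + L)/3 = -4 + ((L**2 + (sqrt(2)*sqrt(L))*L) + L)/3 = -4 + ((L**2 + sqrt(2)*L**(3/2)) + L)/3 = -4 + (L + L**2 + sqrt(2)*L**(3/2))/3 = -4 + (L/3 + L**2/3 + sqrt(2)*L**(3/2)/3) = -4 + L/3 + L**2/3 + sqrt(2)*L**(3/2)/3)
(810*(-853) + (-352 - 38)) + h(1839) = (810*(-853) + (-352 - 38)) + (-4 + (1/3)*1839 + (1/3)*1839**2 + sqrt(2)*1839**(3/2)/3) = (-690930 - 390) + (-4 + 613 + (1/3)*3381921 + sqrt(2)*(1839*sqrt(1839))/3) = -691320 + (-4 + 613 + 1127307 + 613*sqrt(3678)) = -691320 + (1127916 + 613*sqrt(3678)) = 436596 + 613*sqrt(3678)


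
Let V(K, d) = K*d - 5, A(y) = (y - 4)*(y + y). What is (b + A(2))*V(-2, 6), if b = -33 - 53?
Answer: 1598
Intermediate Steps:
A(y) = 2*y*(-4 + y) (A(y) = (-4 + y)*(2*y) = 2*y*(-4 + y))
V(K, d) = -5 + K*d
b = -86
(b + A(2))*V(-2, 6) = (-86 + 2*2*(-4 + 2))*(-5 - 2*6) = (-86 + 2*2*(-2))*(-5 - 12) = (-86 - 8)*(-17) = -94*(-17) = 1598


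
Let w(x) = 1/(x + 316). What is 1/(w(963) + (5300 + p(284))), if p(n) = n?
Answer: 1279/7141937 ≈ 0.00017908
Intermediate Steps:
w(x) = 1/(316 + x)
1/(w(963) + (5300 + p(284))) = 1/(1/(316 + 963) + (5300 + 284)) = 1/(1/1279 + 5584) = 1/(7141937/1279) = 1279/7141937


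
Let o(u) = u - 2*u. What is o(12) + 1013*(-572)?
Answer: -579448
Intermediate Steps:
o(u) = -u
o(12) + 1013*(-572) = -1*12 + 1013*(-572) = -12 - 579436 = -579448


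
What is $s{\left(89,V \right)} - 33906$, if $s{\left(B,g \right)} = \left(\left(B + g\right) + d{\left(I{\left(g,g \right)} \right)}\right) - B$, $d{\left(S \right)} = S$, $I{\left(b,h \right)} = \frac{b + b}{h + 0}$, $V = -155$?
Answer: $-34059$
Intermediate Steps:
$I{\left(b,h \right)} = \frac{2 b}{h}$
$s{\left(B,g \right)} = 2 + g$ ($s{\left(B,g \right)} = \left(\left(B + g\right) + \frac{2 g}{g}\right) - B = \left(\left(B + g\right) + 2\right) - B = \left(2 + B + g\right) - B = 2 + g$)
$s{\left(89,V \right)} - 33906 = \left(2 - 155\right) - 33906 = -153 - 33906 = -34059$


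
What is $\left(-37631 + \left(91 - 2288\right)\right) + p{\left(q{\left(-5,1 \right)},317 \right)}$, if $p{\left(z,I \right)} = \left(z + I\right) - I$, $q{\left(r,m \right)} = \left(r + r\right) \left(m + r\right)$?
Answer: $-39788$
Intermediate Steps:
$q{\left(r,m \right)} = 2 r \left(m + r\right)$
$p{\left(z,I \right)} = z$ ($p{\left(z,I \right)} = \left(I + z\right) - I = z$)
$\left(-37631 + \left(91 - 2288\right)\right) + p{\left(q{\left(-5,1 \right)},317 \right)} = \left(-37631 + \left(91 - 2288\right)\right) + 2 \left(-5\right) \left(1 - 5\right) = \left(-37631 + \left(91 - 2288\right)\right) + 2 \left(-5\right) \left(-4\right) = \left(-37631 - 2197\right) + 40 = -39828 + 40 = -39788$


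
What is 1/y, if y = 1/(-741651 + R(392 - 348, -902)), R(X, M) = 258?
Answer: -741393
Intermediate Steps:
y = -1/741393 (y = 1/(-741651 + 258) = 1/(-741393) = -1/741393 ≈ -1.3488e-6)
1/y = 1/(-1/741393) = -741393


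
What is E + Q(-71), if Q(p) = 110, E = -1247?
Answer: -1137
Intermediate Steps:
E + Q(-71) = -1247 + 110 = -1137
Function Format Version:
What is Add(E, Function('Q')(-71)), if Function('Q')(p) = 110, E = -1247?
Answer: -1137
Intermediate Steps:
Add(E, Function('Q')(-71)) = Add(-1247, 110) = -1137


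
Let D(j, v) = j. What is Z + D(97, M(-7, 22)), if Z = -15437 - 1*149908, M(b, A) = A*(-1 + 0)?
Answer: -165248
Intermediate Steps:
M(b, A) = -A (M(b, A) = A*(-1) = -A)
Z = -165345 (Z = -15437 - 149908 = -165345)
Z + D(97, M(-7, 22)) = -165345 + 97 = -165248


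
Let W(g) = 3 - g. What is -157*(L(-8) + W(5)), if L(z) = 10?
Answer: -1256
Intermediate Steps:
-157*(L(-8) + W(5)) = -157*(10 + (3 - 1*5)) = -157*(10 + (3 - 5)) = -157*(10 - 2) = -157*8 = -1256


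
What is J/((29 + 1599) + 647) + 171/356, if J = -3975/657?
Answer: 3388991/7094724 ≈ 0.47768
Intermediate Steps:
J = -1325/219 (J = -3975*1/657 = -1325/219 ≈ -6.0502)
J/((29 + 1599) + 647) + 171/356 = -1325/(219*((29 + 1599) + 647)) + 171/356 = -1325/(219*(1628 + 647)) + 171*(1/356) = -1325/219/2275 + 171/356 = -1325/219*1/2275 + 171/356 = -53/19929 + 171/356 = 3388991/7094724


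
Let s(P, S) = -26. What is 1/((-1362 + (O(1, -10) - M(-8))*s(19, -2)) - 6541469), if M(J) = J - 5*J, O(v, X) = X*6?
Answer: -1/6540439 ≈ -1.5289e-7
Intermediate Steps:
O(v, X) = 6*X
M(J) = -4*J
1/((-1362 + (O(1, -10) - M(-8))*s(19, -2)) - 6541469) = 1/((-1362 + (6*(-10) - (-4)*(-8))*(-26)) - 6541469) = 1/((-1362 + (-60 - 1*32)*(-26)) - 6541469) = 1/((-1362 + (-60 - 32)*(-26)) - 6541469) = 1/((-1362 - 92*(-26)) - 6541469) = 1/((-1362 + 2392) - 6541469) = 1/(1030 - 6541469) = 1/(-6540439) = -1/6540439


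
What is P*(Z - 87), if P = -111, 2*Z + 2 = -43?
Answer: 24309/2 ≈ 12155.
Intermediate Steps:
Z = -45/2 (Z = -1 + (½)*(-43) = -1 - 43/2 = -45/2 ≈ -22.500)
P*(Z - 87) = -111*(-45/2 - 87) = -111*(-219/2) = 24309/2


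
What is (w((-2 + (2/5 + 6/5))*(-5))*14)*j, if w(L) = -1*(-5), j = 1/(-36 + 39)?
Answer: 70/3 ≈ 23.333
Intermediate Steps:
j = 1/3 ≈ 0.33333
w(L) = 5
(w((-2 + (2/5 + 6/5))*(-5))*14)*j = (5*14)*(1/3) = 70*(1/3) = 70/3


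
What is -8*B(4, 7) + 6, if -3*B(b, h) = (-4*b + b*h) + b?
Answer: 146/3 ≈ 48.667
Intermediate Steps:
B(b, h) = b - b*h/3 (B(b, h) = -((-4*b + b*h) + b)/3 = -(-3*b + b*h)/3 = b - b*h/3)
-8*B(4, 7) + 6 = -8*4*(3 - 1*7)/3 + 6 = -8*4*(3 - 7)/3 + 6 = -8*4*(-4)/3 + 6 = -8*(-16/3) + 6 = 128/3 + 6 = 146/3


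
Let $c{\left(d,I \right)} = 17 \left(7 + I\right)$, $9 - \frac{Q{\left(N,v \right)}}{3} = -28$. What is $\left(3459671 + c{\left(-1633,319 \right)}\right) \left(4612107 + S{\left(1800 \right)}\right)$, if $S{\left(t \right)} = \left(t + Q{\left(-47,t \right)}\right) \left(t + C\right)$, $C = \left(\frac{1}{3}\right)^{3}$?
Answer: $\frac{83705454213800}{3} \approx 2.7902 \cdot 10^{13}$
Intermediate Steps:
$Q{\left(N,v \right)} = 111$ ($Q{\left(N,v \right)} = 27 - -84 = 27 + 84 = 111$)
$c{\left(d,I \right)} = 119 + 17 I$
$C = \frac{1}{27}$ ($C = \left(\frac{1}{3}\right)^{3} = \frac{1}{27} \approx 0.037037$)
$S{\left(t \right)} = \left(111 + t\right) \left(\frac{1}{27} + t\right)$ ($S{\left(t \right)} = \left(t + 111\right) \left(t + \frac{1}{27}\right) = \left(111 + t\right) \left(\frac{1}{27} + t\right)$)
$\left(3459671 + c{\left(-1633,319 \right)}\right) \left(4612107 + S{\left(1800 \right)}\right) = \left(3459671 + \left(119 + 17 \cdot 319\right)\right) \left(4612107 + \left(\frac{37}{9} + 1800^{2} + \frac{2998}{27} \cdot 1800\right)\right) = \left(3459671 + \left(119 + 5423\right)\right) \left(4612107 + \left(\frac{37}{9} + 3240000 + \frac{599600}{3}\right)\right) = \left(3459671 + 5542\right) \left(4612107 + \frac{30958837}{9}\right) = 3465213 \cdot \frac{72467800}{9} = \frac{83705454213800}{3}$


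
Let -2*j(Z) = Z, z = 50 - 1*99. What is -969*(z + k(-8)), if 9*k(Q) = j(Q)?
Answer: 141151/3 ≈ 47050.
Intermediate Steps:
z = -49 (z = 50 - 99 = -49)
j(Z) = -Z/2
k(Q) = -Q/18 (k(Q) = (-Q/2)/9 = -Q/18)
-969*(z + k(-8)) = -969*(-49 - 1/18*(-8)) = -969*(-49 + 4/9) = -969*(-437/9) = 141151/3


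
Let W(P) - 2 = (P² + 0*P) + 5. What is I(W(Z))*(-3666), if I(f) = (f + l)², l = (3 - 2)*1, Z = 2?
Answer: -527904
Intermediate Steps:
W(P) = 7 + P² (W(P) = 2 + ((P² + 0*P) + 5) = 2 + ((P² + 0) + 5) = 2 + (P² + 5) = 2 + (5 + P²) = 7 + P²)
l = 1 (l = 1*1 = 1)
I(f) = (1 + f)² (I(f) = (f + 1)² = (1 + f)²)
I(W(Z))*(-3666) = (1 + (7 + 2²))²*(-3666) = (1 + (7 + 4))²*(-3666) = (1 + 11)²*(-3666) = 12²*(-3666) = 144*(-3666) = -527904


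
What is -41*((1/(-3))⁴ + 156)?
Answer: -518117/81 ≈ -6396.5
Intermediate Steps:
-41*((1/(-3))⁴ + 156) = -41*((1*(-⅓))⁴ + 156) = -41*((-⅓)⁴ + 156) = -41*(1/81 + 156) = -41*12637/81 = -518117/81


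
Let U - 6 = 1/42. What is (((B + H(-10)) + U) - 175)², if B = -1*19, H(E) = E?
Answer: 69139225/1764 ≈ 39195.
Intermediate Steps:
U = 253/42 (U = 6 + 1/42 = 253/42 ≈ 6.0238)
B = -19
(((B + H(-10)) + U) - 175)² = (((-19 - 10) + 253/42) - 175)² = ((-29 + 253/42) - 175)² = (-965/42 - 175)² = (-8315/42)² = 69139225/1764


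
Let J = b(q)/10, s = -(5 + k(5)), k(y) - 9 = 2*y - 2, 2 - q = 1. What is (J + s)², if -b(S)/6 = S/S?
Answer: 12769/25 ≈ 510.76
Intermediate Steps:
q = 1 (q = 2 - 1*1 = 2 - 1 = 1)
k(y) = 7 + 2*y (k(y) = 9 + (2*y - 2) = 9 + (-2 + 2*y) = 7 + 2*y)
b(S) = -6 (b(S) = -6*S/S = -6*1 = -6)
s = -22 (s = -(5 + (7 + 2*5)) = -(5 + (7 + 10)) = -(5 + 17) = -1*22 = -22)
J = -⅗ (J = -6/10 = -6*⅒ = -⅗ ≈ -0.60000)
(J + s)² = (-⅗ - 22)² = (-113/5)² = 12769/25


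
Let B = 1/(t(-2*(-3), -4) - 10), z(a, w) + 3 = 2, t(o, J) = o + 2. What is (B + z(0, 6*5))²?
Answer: 9/4 ≈ 2.2500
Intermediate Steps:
t(o, J) = 2 + o
z(a, w) = -1 (z(a, w) = -3 + 2 = -1)
B = -½ (B = 1/((2 - 2*(-3)) - 10) = 1/((2 + 6) - 10) = 1/(8 - 10) = 1/(-2) = -½ ≈ -0.50000)
(B + z(0, 6*5))² = (-½ - 1)² = (-3/2)² = 9/4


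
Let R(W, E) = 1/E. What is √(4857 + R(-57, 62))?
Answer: √18670370/62 ≈ 69.692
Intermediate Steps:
√(4857 + R(-57, 62)) = √(4857 + 1/62) = √(301135/62) = √18670370/62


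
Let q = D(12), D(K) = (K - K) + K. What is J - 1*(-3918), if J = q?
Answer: 3930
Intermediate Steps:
D(K) = K (D(K) = 0 + K = K)
q = 12
J = 12
J - 1*(-3918) = 12 - 1*(-3918) = 12 + 3918 = 3930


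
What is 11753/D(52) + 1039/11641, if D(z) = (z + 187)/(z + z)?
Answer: 14229182313/2782199 ≈ 5114.4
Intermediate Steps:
D(z) = (187 + z)/(2*z) (D(z) = (187 + z)/((2*z)) = (187 + z)*(1/(2*z)) = (187 + z)/(2*z))
11753/D(52) + 1039/11641 = 11753/(((½)*(187 + 52)/52)) + 1039/11641 = 11753/(((½)*(1/52)*239)) + 1039*(1/11641) = 11753/(239/104) + 1039/11641 = 11753*(104/239) + 1039/11641 = 1222312/239 + 1039/11641 = 14229182313/2782199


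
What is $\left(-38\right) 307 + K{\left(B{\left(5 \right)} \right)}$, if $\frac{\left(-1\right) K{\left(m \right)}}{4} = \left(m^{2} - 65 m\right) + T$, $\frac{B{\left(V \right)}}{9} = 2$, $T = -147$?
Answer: $-7694$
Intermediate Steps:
$B{\left(V \right)} = 18$ ($B{\left(V \right)} = 9 \cdot 2 = 18$)
$K{\left(m \right)} = 588 - 4 m^{2} + 260 m$ ($K{\left(m \right)} = - 4 \left(\left(m^{2} - 65 m\right) - 147\right) = - 4 \left(-147 + m^{2} - 65 m\right) = 588 - 4 m^{2} + 260 m$)
$\left(-38\right) 307 + K{\left(B{\left(5 \right)} \right)} = \left(-38\right) 307 + \left(588 - 4 \cdot 18^{2} + 260 \cdot 18\right) = -11666 + \left(588 - 1296 + 4680\right) = -11666 + 3972 = -7694$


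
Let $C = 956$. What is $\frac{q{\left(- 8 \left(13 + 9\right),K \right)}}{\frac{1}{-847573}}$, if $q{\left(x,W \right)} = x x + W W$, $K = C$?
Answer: $-800881898576$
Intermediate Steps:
$K = 956$
$q{\left(x,W \right)} = W^{2} + x^{2}$ ($q{\left(x,W \right)} = x^{2} + W^{2} = W^{2} + x^{2}$)
$\frac{q{\left(- 8 \left(13 + 9\right),K \right)}}{\frac{1}{-847573}} = \frac{956^{2} + \left(- 8 \left(13 + 9\right)\right)^{2}}{\frac{1}{-847573}} = \frac{913936 + \left(\left(-8\right) 22\right)^{2}}{- \frac{1}{847573}} = \left(913936 + \left(-176\right)^{2}\right) \left(-847573\right) = \left(913936 + 30976\right) \left(-847573\right) = 944912 \left(-847573\right) = -800881898576$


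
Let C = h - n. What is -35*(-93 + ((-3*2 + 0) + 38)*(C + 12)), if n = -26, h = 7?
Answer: -47145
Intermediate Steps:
C = 33 (C = 7 - 1*(-26) = 7 + 26 = 33)
-35*(-93 + ((-3*2 + 0) + 38)*(C + 12)) = -35*(-93 + ((-3*2 + 0) + 38)*(33 + 12)) = -35*(-93 + ((-6 + 0) + 38)*45) = -35*(-93 + (-6 + 38)*45) = -35*(-93 + 32*45) = -35*(-93 + 1440) = -35*1347 = -47145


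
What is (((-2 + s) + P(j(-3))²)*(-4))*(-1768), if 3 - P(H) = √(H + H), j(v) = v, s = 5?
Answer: 42432 - 42432*I*√6 ≈ 42432.0 - 1.0394e+5*I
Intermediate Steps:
P(H) = 3 - √2*√H (P(H) = 3 - √(H + H) = 3 - √(2*H) = 3 - √2*√H)
(((-2 + s) + P(j(-3))²)*(-4))*(-1768) = (((-2 + 5) + (3 - √2*√(-3))²)*(-4))*(-1768) = ((3 + (3 - √2*I*√3)²)*(-4))*(-1768) = ((3 + (3 - I*√6)²)*(-4))*(-1768) = (-12 - 4*(3 - I*√6)²)*(-1768) = 21216 + 7072*(3 - I*√6)²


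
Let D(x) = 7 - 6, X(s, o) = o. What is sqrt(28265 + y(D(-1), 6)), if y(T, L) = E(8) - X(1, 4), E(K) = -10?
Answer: 3*sqrt(3139) ≈ 168.08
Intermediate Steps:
D(x) = 1
y(T, L) = -14 (y(T, L) = -10 - 1*4 = -10 - 4 = -14)
sqrt(28265 + y(D(-1), 6)) = sqrt(28265 - 14) = sqrt(28251) = 3*sqrt(3139)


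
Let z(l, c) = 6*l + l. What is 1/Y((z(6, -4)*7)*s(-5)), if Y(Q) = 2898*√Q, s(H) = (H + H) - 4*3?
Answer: -I*√33/1338876 ≈ -4.2906e-6*I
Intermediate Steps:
z(l, c) = 7*l
s(H) = -12 + 2*H (s(H) = 2*H - 12 = -12 + 2*H)
1/Y((z(6, -4)*7)*s(-5)) = 1/(2898*√(((7*6)*7)*(-12 + 2*(-5)))) = 1/(2898*√((42*7)*(-12 - 10))) = 1/(2898*√(294*(-22))) = 1/(2898*√(-6468)) = 1/(2898*(14*I*√33)) = 1/(40572*I*√33) = -I*√33/1338876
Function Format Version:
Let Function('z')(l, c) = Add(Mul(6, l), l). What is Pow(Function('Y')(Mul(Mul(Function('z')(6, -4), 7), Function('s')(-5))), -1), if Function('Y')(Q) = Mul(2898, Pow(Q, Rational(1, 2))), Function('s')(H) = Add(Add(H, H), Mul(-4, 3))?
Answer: Mul(Rational(-1, 1338876), I, Pow(33, Rational(1, 2))) ≈ Mul(-4.2906e-6, I)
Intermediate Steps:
Function('z')(l, c) = Mul(7, l)
Function('s')(H) = Add(-12, Mul(2, H)) (Function('s')(H) = Add(Mul(2, H), -12) = Add(-12, Mul(2, H)))
Pow(Function('Y')(Mul(Mul(Function('z')(6, -4), 7), Function('s')(-5))), -1) = Pow(Mul(2898, Pow(Mul(Mul(Mul(7, 6), 7), Add(-12, Mul(2, -5))), Rational(1, 2))), -1) = Pow(Mul(2898, Pow(Mul(Mul(42, 7), Add(-12, -10)), Rational(1, 2))), -1) = Pow(Mul(2898, Pow(Mul(294, -22), Rational(1, 2))), -1) = Pow(Mul(2898, Pow(-6468, Rational(1, 2))), -1) = Pow(Mul(2898, Mul(14, I, Pow(33, Rational(1, 2)))), -1) = Pow(Mul(40572, I, Pow(33, Rational(1, 2))), -1) = Mul(Rational(-1, 1338876), I, Pow(33, Rational(1, 2)))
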